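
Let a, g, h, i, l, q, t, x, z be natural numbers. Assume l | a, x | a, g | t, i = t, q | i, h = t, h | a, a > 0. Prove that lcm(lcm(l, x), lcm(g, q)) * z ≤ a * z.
l | a and x | a, thus lcm(l, x) | a. i = t and q | i, hence q | t. Since g | t, lcm(g, q) | t. h = t and h | a, hence t | a. From lcm(g, q) | t, lcm(g, q) | a. Since lcm(l, x) | a, lcm(lcm(l, x), lcm(g, q)) | a. Since a > 0, lcm(lcm(l, x), lcm(g, q)) ≤ a. Then lcm(lcm(l, x), lcm(g, q)) * z ≤ a * z.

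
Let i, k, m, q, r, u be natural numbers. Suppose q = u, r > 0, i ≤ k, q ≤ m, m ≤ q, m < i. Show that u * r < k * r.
m ≤ q and q ≤ m, hence m = q. q = u, so m = u. m < i, so u < i. From i ≤ k, u < k. Since r > 0, by multiplying by a positive, u * r < k * r.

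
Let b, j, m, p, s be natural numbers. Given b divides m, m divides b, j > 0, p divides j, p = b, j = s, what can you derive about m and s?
m ≤ s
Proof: b divides m and m divides b, therefore b = m. p = b, so p = m. From p divides j and j > 0, p ≤ j. Since j = s, p ≤ s. Since p = m, m ≤ s.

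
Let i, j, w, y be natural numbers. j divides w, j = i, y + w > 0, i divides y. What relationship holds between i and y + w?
i ≤ y + w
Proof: j = i and j divides w, hence i divides w. From i divides y, i divides y + w. y + w > 0, so i ≤ y + w.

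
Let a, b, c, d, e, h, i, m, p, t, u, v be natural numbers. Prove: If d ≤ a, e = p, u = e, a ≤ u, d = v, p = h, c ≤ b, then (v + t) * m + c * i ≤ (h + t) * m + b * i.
From e = p and p = h, e = h. d = v and d ≤ a, thus v ≤ a. u = e and a ≤ u, hence a ≤ e. v ≤ a, so v ≤ e. Since e = h, v ≤ h. Then v + t ≤ h + t. By multiplying by a non-negative, (v + t) * m ≤ (h + t) * m. c ≤ b. By multiplying by a non-negative, c * i ≤ b * i. Since (v + t) * m ≤ (h + t) * m, (v + t) * m + c * i ≤ (h + t) * m + b * i.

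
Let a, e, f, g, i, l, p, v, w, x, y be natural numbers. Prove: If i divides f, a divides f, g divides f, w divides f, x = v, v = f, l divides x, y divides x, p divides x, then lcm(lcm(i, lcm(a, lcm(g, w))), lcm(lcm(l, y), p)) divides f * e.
From g divides f and w divides f, lcm(g, w) divides f. a divides f, so lcm(a, lcm(g, w)) divides f. i divides f, so lcm(i, lcm(a, lcm(g, w))) divides f. Because x = v and v = f, x = f. Since l divides x and y divides x, lcm(l, y) divides x. p divides x, so lcm(lcm(l, y), p) divides x. x = f, so lcm(lcm(l, y), p) divides f. Since lcm(i, lcm(a, lcm(g, w))) divides f, lcm(lcm(i, lcm(a, lcm(g, w))), lcm(lcm(l, y), p)) divides f. Then lcm(lcm(i, lcm(a, lcm(g, w))), lcm(lcm(l, y), p)) divides f * e.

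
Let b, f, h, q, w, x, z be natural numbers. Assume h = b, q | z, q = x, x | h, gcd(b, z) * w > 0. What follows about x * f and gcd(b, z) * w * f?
x * f ≤ gcd(b, z) * w * f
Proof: h = b and x | h, thus x | b. q = x and q | z, hence x | z. Because x | b, x | gcd(b, z). Then x | gcd(b, z) * w. gcd(b, z) * w > 0, so x ≤ gcd(b, z) * w. Then x * f ≤ gcd(b, z) * w * f.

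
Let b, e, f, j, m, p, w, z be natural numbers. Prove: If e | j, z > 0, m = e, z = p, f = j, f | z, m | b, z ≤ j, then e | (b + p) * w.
From m = e and m | b, e | b. f = j and f | z, therefore j | z. z > 0, so j ≤ z. z ≤ j, so j = z. z = p, so j = p. Since e | j, e | p. e | b, so e | b + p. Then e | (b + p) * w.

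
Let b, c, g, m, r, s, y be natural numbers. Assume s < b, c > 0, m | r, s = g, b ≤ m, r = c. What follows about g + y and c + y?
g + y < c + y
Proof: Because s = g and s < b, g < b. r = c and m | r, so m | c. Since c > 0, m ≤ c. Since b ≤ m, b ≤ c. g < b, so g < c. Then g + y < c + y.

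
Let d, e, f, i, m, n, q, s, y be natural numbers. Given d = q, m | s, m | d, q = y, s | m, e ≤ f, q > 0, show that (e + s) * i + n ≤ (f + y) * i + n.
From m | s and s | m, m = s. d = q and m | d, hence m | q. q > 0, so m ≤ q. From m = s, s ≤ q. q = y, so s ≤ y. Since e ≤ f, e + s ≤ f + y. Then (e + s) * i ≤ (f + y) * i. Then (e + s) * i + n ≤ (f + y) * i + n.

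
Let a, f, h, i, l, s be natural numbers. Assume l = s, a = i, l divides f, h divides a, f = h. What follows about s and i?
s divides i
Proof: Because l = s and l divides f, s divides f. f = h, so s divides h. Since h divides a, s divides a. Since a = i, s divides i.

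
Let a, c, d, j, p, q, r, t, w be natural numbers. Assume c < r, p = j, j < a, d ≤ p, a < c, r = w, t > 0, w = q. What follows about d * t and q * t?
d * t < q * t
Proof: p = j and d ≤ p, thus d ≤ j. From j < a, d < a. Because r = w and w = q, r = q. From c < r, c < q. a < c, so a < q. d < a, so d < q. From t > 0, d * t < q * t.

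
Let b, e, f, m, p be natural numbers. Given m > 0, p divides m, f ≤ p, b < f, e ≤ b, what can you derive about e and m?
e < m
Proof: Since e ≤ b and b < f, e < f. Since f ≤ p, e < p. p divides m and m > 0, thus p ≤ m. Because e < p, e < m.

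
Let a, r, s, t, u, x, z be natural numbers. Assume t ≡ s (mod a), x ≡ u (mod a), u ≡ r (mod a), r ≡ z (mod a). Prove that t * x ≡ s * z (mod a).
x ≡ u (mod a) and u ≡ r (mod a), so x ≡ r (mod a). Because r ≡ z (mod a), x ≡ z (mod a). Since t ≡ s (mod a), t * x ≡ s * z (mod a).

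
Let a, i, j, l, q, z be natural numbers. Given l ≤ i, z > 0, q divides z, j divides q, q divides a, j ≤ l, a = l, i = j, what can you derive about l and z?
l ≤ z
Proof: a = l and q divides a, therefore q divides l. From i = j and l ≤ i, l ≤ j. j ≤ l, so j = l. Since j divides q, l divides q. q divides l, so q = l. q divides z and z > 0, thus q ≤ z. q = l, so l ≤ z.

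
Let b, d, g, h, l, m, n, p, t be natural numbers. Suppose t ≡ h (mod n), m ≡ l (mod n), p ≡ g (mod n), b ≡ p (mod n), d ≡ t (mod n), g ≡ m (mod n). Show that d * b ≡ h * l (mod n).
d ≡ t (mod n) and t ≡ h (mod n), thus d ≡ h (mod n). Since b ≡ p (mod n) and p ≡ g (mod n), b ≡ g (mod n). From g ≡ m (mod n), b ≡ m (mod n). Since m ≡ l (mod n), b ≡ l (mod n). From d ≡ h (mod n), by multiplying congruences, d * b ≡ h * l (mod n).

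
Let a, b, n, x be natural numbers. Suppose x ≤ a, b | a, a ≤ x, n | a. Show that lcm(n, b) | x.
a ≤ x and x ≤ a, hence a = x. n | a and b | a, thus lcm(n, b) | a. Since a = x, lcm(n, b) | x.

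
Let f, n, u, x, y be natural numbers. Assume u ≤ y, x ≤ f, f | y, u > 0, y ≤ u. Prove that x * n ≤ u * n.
From y ≤ u and u ≤ y, y = u. Since f | y, f | u. u > 0, so f ≤ u. From x ≤ f, x ≤ u. Then x * n ≤ u * n.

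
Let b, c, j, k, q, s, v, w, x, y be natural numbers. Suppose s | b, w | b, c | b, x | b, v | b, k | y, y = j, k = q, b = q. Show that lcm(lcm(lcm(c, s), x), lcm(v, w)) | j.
c | b and s | b, so lcm(c, s) | b. x | b, so lcm(lcm(c, s), x) | b. From v | b and w | b, lcm(v, w) | b. lcm(lcm(c, s), x) | b, so lcm(lcm(lcm(c, s), x), lcm(v, w)) | b. Since b = q, lcm(lcm(lcm(c, s), x), lcm(v, w)) | q. From y = j and k | y, k | j. k = q, so q | j. lcm(lcm(lcm(c, s), x), lcm(v, w)) | q, so lcm(lcm(lcm(c, s), x), lcm(v, w)) | j.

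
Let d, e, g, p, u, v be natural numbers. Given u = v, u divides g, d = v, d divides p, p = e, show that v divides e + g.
d = v and d divides p, hence v divides p. Since p = e, v divides e. Since u = v and u divides g, v divides g. Since v divides e, v divides e + g.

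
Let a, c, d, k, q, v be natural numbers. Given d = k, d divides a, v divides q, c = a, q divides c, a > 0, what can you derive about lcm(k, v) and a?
lcm(k, v) ≤ a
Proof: From d = k and d divides a, k divides a. From c = a and q divides c, q divides a. From v divides q, v divides a. k divides a, so lcm(k, v) divides a. Since a > 0, lcm(k, v) ≤ a.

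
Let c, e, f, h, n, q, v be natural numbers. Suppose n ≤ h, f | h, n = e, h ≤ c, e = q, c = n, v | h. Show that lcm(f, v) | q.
From c = n and h ≤ c, h ≤ n. Since n ≤ h, h = n. n = e, so h = e. e = q, so h = q. From f | h and v | h, lcm(f, v) | h. h = q, so lcm(f, v) | q.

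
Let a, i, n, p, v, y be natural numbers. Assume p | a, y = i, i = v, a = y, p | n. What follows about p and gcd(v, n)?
p | gcd(v, n)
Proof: From a = y and y = i, a = i. Since p | a, p | i. i = v, so p | v. Since p | n, p | gcd(v, n).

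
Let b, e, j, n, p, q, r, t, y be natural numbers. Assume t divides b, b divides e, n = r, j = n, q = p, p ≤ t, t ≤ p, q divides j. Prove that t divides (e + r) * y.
Because t divides b and b divides e, t divides e. p ≤ t and t ≤ p, therefore p = t. q = p, so q = t. Since q divides j, t divides j. j = n, so t divides n. n = r, so t divides r. Since t divides e, t divides e + r. Then t divides (e + r) * y.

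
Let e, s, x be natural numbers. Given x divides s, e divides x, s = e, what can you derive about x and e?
x = e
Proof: s = e and x divides s, so x divides e. e divides x, so x = e.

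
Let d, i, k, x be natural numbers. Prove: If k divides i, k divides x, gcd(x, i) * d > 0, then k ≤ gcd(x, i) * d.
From k divides x and k divides i, k divides gcd(x, i). Then k divides gcd(x, i) * d. Since gcd(x, i) * d > 0, k ≤ gcd(x, i) * d.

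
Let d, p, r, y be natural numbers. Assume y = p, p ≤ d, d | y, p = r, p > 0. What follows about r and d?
r = d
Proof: Since y = p and d | y, d | p. From p > 0, d ≤ p. Since p ≤ d, d = p. Since p = r, d = r. Then r = d.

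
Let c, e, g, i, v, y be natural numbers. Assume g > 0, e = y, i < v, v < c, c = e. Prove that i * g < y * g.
i < v and v < c, thus i < c. Since c = e, i < e. e = y, so i < y. Using g > 0, by multiplying by a positive, i * g < y * g.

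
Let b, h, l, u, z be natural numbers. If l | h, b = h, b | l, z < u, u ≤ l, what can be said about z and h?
z < h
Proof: b = h and b | l, hence h | l. Since l | h, l = h. From z < u and u ≤ l, z < l. Since l = h, z < h.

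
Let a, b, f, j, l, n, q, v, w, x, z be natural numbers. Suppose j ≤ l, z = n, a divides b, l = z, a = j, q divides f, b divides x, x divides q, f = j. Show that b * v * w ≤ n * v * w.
a = j and a divides b, hence j divides b. b divides x and x divides q, thus b divides q. Since q divides f, b divides f. Since f = j, b divides j. Since j divides b, j = b. Because l = z and j ≤ l, j ≤ z. Since z = n, j ≤ n. j = b, so b ≤ n. By multiplying by a non-negative, b * v ≤ n * v. By multiplying by a non-negative, b * v * w ≤ n * v * w.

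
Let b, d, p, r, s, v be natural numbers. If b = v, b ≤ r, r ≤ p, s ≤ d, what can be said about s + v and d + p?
s + v ≤ d + p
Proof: Because b ≤ r and r ≤ p, b ≤ p. b = v, so v ≤ p. Since s ≤ d, s + v ≤ d + p.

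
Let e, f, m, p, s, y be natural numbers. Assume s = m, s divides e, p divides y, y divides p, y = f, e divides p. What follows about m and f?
m divides f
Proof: Since p divides y and y divides p, p = y. y = f, so p = f. Since e divides p, e divides f. s divides e, so s divides f. Since s = m, m divides f.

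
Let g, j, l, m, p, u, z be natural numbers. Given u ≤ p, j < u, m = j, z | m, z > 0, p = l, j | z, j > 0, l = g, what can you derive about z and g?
z < g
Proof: Because p = l and l = g, p = g. Since j | z and z > 0, j ≤ z. Since m = j and z | m, z | j. Since j > 0, z ≤ j. Because j ≤ z, j = z. j < u and u ≤ p, therefore j < p. j = z, so z < p. Since p = g, z < g.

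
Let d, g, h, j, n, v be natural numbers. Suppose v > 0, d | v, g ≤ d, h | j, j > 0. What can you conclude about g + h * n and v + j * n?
g + h * n ≤ v + j * n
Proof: Because d | v and v > 0, d ≤ v. From g ≤ d, g ≤ v. h | j and j > 0, thus h ≤ j. Then h * n ≤ j * n. Since g ≤ v, g + h * n ≤ v + j * n.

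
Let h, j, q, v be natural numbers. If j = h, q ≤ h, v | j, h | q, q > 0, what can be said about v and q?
v | q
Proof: From h | q and q > 0, h ≤ q. Because q ≤ h, h = q. j = h and v | j, hence v | h. Since h = q, v | q.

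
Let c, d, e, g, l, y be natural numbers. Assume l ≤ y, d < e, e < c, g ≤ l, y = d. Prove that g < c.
y = d and l ≤ y, so l ≤ d. Since g ≤ l, g ≤ d. Because d < e, g < e. e < c, so g < c.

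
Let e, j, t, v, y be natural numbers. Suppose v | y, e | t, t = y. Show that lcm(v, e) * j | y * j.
t = y and e | t, therefore e | y. v | y, so lcm(v, e) | y. Then lcm(v, e) * j | y * j.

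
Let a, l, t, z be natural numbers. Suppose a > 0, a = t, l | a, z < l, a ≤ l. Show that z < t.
l | a and a > 0, hence l ≤ a. Since a ≤ l, l = a. a = t, so l = t. z < l, so z < t.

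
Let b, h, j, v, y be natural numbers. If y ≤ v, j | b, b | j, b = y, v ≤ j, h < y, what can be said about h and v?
h < v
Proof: j | b and b | j, therefore j = b. Since b = y, j = y. Since v ≤ j, v ≤ y. Because y ≤ v, y = v. Since h < y, h < v.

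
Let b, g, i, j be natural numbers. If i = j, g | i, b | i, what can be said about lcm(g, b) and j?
lcm(g, b) | j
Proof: Because g | i and b | i, lcm(g, b) | i. Since i = j, lcm(g, b) | j.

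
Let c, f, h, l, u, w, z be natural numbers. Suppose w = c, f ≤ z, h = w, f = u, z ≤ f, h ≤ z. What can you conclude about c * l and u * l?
c * l ≤ u * l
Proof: z ≤ f and f ≤ z, hence z = f. From h ≤ z, h ≤ f. h = w, so w ≤ f. From w = c, c ≤ f. f = u, so c ≤ u. By multiplying by a non-negative, c * l ≤ u * l.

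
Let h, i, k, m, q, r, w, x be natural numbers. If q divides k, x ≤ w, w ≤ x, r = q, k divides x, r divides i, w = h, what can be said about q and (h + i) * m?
q divides (h + i) * m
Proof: x ≤ w and w ≤ x, hence x = w. Because w = h, x = h. From q divides k and k divides x, q divides x. Since x = h, q divides h. r = q and r divides i, so q divides i. Since q divides h, q divides h + i. Then q divides (h + i) * m.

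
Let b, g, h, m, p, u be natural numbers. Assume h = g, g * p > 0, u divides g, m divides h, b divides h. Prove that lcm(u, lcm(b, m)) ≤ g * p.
b divides h and m divides h, hence lcm(b, m) divides h. Since h = g, lcm(b, m) divides g. Because u divides g, lcm(u, lcm(b, m)) divides g. Then lcm(u, lcm(b, m)) divides g * p. Since g * p > 0, lcm(u, lcm(b, m)) ≤ g * p.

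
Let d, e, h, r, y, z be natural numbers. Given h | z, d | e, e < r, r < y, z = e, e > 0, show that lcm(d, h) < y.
Since z = e and h | z, h | e. Since d | e, lcm(d, h) | e. Since e > 0, lcm(d, h) ≤ e. From e < r and r < y, e < y. Since lcm(d, h) ≤ e, lcm(d, h) < y.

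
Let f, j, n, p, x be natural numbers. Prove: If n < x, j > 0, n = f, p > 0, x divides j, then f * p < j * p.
Since n = f and n < x, f < x. x divides j and j > 0, therefore x ≤ j. f < x, so f < j. Since p > 0, by multiplying by a positive, f * p < j * p.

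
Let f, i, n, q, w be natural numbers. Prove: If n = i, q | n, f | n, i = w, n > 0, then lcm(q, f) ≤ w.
n = i and i = w, thus n = w. q | n and f | n, therefore lcm(q, f) | n. n > 0, so lcm(q, f) ≤ n. n = w, so lcm(q, f) ≤ w.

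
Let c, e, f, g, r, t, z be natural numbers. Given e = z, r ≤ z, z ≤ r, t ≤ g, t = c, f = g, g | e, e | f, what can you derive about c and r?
c ≤ r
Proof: f = g and e | f, hence e | g. g | e, so g = e. Because e = z, g = z. z ≤ r and r ≤ z, therefore z = r. Since g = z, g = r. t = c and t ≤ g, thus c ≤ g. Since g = r, c ≤ r.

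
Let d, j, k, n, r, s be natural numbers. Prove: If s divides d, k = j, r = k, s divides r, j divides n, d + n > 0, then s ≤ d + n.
Since r = k and s divides r, s divides k. Since k = j, s divides j. Since j divides n, s divides n. Because s divides d, s divides d + n. Since d + n > 0, s ≤ d + n.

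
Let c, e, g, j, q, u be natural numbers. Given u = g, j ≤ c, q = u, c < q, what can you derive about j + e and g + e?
j + e < g + e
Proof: q = u and c < q, thus c < u. Since j ≤ c, j < u. Because u = g, j < g. Then j + e < g + e.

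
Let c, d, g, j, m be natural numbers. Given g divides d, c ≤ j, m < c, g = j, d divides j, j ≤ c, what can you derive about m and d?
m < d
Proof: Because c ≤ j and j ≤ c, c = j. g = j and g divides d, hence j divides d. From d divides j, j = d. From c = j, c = d. m < c, so m < d.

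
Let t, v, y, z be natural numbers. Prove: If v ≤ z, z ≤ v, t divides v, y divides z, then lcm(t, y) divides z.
v ≤ z and z ≤ v, hence v = z. Because t divides v, t divides z. From y divides z, lcm(t, y) divides z.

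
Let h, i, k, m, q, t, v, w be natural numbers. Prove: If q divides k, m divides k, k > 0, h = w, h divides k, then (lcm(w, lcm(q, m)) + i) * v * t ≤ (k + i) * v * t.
Because h = w and h divides k, w divides k. q divides k and m divides k, therefore lcm(q, m) divides k. w divides k, so lcm(w, lcm(q, m)) divides k. Because k > 0, lcm(w, lcm(q, m)) ≤ k. Then lcm(w, lcm(q, m)) + i ≤ k + i. By multiplying by a non-negative, (lcm(w, lcm(q, m)) + i) * v ≤ (k + i) * v. By multiplying by a non-negative, (lcm(w, lcm(q, m)) + i) * v * t ≤ (k + i) * v * t.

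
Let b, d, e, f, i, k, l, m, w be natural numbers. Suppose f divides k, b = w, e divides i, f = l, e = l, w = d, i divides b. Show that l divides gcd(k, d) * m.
Because f = l and f divides k, l divides k. From b = w and w = d, b = d. From e divides i and i divides b, e divides b. e = l, so l divides b. Since b = d, l divides d. l divides k, so l divides gcd(k, d). Then l divides gcd(k, d) * m.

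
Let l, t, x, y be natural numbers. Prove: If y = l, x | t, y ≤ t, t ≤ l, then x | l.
y = l and y ≤ t, hence l ≤ t. t ≤ l, so t = l. x | t, so x | l.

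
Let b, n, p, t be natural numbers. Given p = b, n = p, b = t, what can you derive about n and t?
n = t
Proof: n = p and p = b, thus n = b. Since b = t, n = t.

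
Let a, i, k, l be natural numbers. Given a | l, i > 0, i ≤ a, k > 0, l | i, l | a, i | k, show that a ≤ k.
From l | a and a | l, l = a. Since l | i, a | i. Since i > 0, a ≤ i. Since i ≤ a, i = a. Since i | k, a | k. k > 0, so a ≤ k.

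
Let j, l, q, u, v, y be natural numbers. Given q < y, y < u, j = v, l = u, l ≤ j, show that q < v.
l = u and l ≤ j, therefore u ≤ j. y < u, so y < j. From j = v, y < v. q < y, so q < v.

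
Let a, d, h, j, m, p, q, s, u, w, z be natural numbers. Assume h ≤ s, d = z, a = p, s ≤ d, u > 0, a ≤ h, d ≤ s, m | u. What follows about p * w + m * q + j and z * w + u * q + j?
p * w + m * q + j ≤ z * w + u * q + j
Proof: a = p and a ≤ h, hence p ≤ h. From s ≤ d and d ≤ s, s = d. d = z, so s = z. From h ≤ s, h ≤ z. Since p ≤ h, p ≤ z. Then p * w ≤ z * w. m | u and u > 0, hence m ≤ u. Then m * q ≤ u * q. Since p * w ≤ z * w, p * w + m * q ≤ z * w + u * q. Then p * w + m * q + j ≤ z * w + u * q + j.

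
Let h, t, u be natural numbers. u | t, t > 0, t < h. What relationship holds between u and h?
u < h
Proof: u | t and t > 0, thus u ≤ t. t < h, so u < h.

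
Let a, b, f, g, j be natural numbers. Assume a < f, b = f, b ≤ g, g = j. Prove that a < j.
b = f and b ≤ g, thus f ≤ g. a < f, so a < g. Because g = j, a < j.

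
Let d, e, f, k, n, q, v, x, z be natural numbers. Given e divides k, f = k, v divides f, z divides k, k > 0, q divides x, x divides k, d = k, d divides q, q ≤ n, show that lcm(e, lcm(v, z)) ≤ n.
f = k and v divides f, therefore v divides k. z divides k, so lcm(v, z) divides k. From e divides k, lcm(e, lcm(v, z)) divides k. Since k > 0, lcm(e, lcm(v, z)) ≤ k. Since q divides x and x divides k, q divides k. d = k and d divides q, hence k divides q. Since q divides k, q = k. Since q ≤ n, k ≤ n. Because lcm(e, lcm(v, z)) ≤ k, lcm(e, lcm(v, z)) ≤ n.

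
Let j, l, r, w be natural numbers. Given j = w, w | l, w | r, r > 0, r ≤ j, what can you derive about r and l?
r | l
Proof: Because w | r and r > 0, w ≤ r. Since j = w and r ≤ j, r ≤ w. Since w ≤ r, w = r. Since w | l, r | l.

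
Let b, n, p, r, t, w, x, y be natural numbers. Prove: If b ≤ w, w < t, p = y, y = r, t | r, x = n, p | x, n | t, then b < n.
Because p = y and y = r, p = r. p | x, so r | x. x = n, so r | n. Since t | r, t | n. Since n | t, t = n. b ≤ w and w < t, thus b < t. Since t = n, b < n.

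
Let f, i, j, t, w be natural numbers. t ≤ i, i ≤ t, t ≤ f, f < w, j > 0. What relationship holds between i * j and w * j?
i * j < w * j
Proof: Because t ≤ i and i ≤ t, t = i. t ≤ f and f < w, hence t < w. t = i, so i < w. j > 0, so i * j < w * j.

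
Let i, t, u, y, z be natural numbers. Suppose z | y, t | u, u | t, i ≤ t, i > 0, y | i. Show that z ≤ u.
From z | y and y | i, z | i. Since i > 0, z ≤ i. t | u and u | t, so t = u. From i ≤ t, i ≤ u. Since z ≤ i, z ≤ u.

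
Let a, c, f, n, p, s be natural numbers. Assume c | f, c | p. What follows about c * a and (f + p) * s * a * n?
c * a | (f + p) * s * a * n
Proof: c | f and c | p, so c | f + p. Then c | (f + p) * s. Then c * a | (f + p) * s * a. Then c * a | (f + p) * s * a * n.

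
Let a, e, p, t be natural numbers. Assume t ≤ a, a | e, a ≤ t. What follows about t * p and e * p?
t * p | e * p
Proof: a ≤ t and t ≤ a, hence a = t. Since a | e, t | e. Then t * p | e * p.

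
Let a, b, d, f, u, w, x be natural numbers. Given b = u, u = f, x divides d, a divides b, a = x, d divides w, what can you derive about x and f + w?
x divides f + w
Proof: b = u and u = f, thus b = f. a = x and a divides b, so x divides b. Since b = f, x divides f. x divides d and d divides w, thus x divides w. Since x divides f, x divides f + w.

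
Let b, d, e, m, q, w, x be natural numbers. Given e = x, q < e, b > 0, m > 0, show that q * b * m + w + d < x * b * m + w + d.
e = x and q < e, hence q < x. b > 0, so q * b < x * b. Since m > 0, q * b * m < x * b * m. Then q * b * m + w < x * b * m + w. Then q * b * m + w + d < x * b * m + w + d.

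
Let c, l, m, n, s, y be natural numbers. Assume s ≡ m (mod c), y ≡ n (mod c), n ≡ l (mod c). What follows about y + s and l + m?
y + s ≡ l + m (mod c)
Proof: y ≡ n (mod c) and n ≡ l (mod c), therefore y ≡ l (mod c). Since s ≡ m (mod c), y + s ≡ l + m (mod c).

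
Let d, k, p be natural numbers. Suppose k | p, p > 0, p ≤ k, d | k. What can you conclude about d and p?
d ≤ p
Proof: k | p and p > 0, thus k ≤ p. p ≤ k, so k = p. d | k, so d | p. p > 0, so d ≤ p.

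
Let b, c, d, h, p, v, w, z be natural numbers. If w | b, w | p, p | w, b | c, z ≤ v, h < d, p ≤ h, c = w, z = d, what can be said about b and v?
b < v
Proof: p | w and w | p, hence p = w. c = w and b | c, thus b | w. w | b, so w = b. Since p = w, p = b. From p ≤ h and h < d, p < d. p = b, so b < d. z = d and z ≤ v, so d ≤ v. b < d, so b < v.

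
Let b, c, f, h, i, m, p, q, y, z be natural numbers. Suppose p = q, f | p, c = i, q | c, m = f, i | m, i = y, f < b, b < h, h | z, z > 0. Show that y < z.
Since p = q and f | p, f | q. Since c = i and q | c, q | i. From f | q, f | i. m = f and i | m, hence i | f. f | i, so f = i. Since i = y, f = y. From f < b and b < h, f < h. f = y, so y < h. Because h | z and z > 0, h ≤ z. Since y < h, y < z.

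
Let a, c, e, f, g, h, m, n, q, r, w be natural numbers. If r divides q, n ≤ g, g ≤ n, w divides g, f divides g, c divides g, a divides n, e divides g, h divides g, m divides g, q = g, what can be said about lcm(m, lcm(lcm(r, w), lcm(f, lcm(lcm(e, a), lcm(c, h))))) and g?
lcm(m, lcm(lcm(r, w), lcm(f, lcm(lcm(e, a), lcm(c, h))))) divides g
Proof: q = g and r divides q, thus r divides g. Since w divides g, lcm(r, w) divides g. n ≤ g and g ≤ n, therefore n = g. a divides n, so a divides g. From e divides g, lcm(e, a) divides g. c divides g and h divides g, hence lcm(c, h) divides g. Since lcm(e, a) divides g, lcm(lcm(e, a), lcm(c, h)) divides g. f divides g, so lcm(f, lcm(lcm(e, a), lcm(c, h))) divides g. Since lcm(r, w) divides g, lcm(lcm(r, w), lcm(f, lcm(lcm(e, a), lcm(c, h)))) divides g. m divides g, so lcm(m, lcm(lcm(r, w), lcm(f, lcm(lcm(e, a), lcm(c, h))))) divides g.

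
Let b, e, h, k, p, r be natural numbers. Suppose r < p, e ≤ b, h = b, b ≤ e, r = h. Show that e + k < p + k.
Because b ≤ e and e ≤ b, b = e. r = h and h = b, therefore r = b. r < p, so b < p. Since b = e, e < p. Then e + k < p + k.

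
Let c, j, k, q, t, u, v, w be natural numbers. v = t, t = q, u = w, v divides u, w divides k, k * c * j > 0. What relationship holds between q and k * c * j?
q ≤ k * c * j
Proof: Since v = t and t = q, v = q. u = w and v divides u, so v divides w. Since v = q, q divides w. Since w divides k, q divides k. Then q divides k * c. Then q divides k * c * j. k * c * j > 0, so q ≤ k * c * j.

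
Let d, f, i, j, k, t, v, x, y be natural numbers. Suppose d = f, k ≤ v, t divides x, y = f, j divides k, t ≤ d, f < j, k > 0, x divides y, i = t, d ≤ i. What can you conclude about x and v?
x < v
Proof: Since i = t and d ≤ i, d ≤ t. Since t ≤ d, t = d. d = f, so t = f. Since t divides x, f divides x. Because y = f and x divides y, x divides f. Because f divides x, f = x. From j divides k and k > 0, j ≤ k. k ≤ v, so j ≤ v. Since f < j, f < v. Since f = x, x < v.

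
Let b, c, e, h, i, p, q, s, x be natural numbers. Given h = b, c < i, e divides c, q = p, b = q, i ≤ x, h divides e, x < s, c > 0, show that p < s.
From h = b and b = q, h = q. q = p, so h = p. h divides e and e divides c, thus h divides c. Since c > 0, h ≤ c. c < i, so h < i. i ≤ x and x < s, therefore i < s. h < i, so h < s. Since h = p, p < s.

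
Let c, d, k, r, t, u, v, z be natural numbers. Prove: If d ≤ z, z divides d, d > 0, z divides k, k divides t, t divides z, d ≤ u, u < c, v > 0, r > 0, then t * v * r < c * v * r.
Since z divides d and d > 0, z ≤ d. Since d ≤ z, d = z. From z divides k and k divides t, z divides t. Since t divides z, z = t. d = z, so d = t. d ≤ u and u < c, so d < c. Because d = t, t < c. Since v > 0, by multiplying by a positive, t * v < c * v. Using r > 0, by multiplying by a positive, t * v * r < c * v * r.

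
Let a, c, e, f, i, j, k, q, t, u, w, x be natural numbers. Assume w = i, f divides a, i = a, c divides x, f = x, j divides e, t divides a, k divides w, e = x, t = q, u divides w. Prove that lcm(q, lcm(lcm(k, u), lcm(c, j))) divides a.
Because t = q and t divides a, q divides a. w = i and i = a, hence w = a. k divides w and u divides w, so lcm(k, u) divides w. Since w = a, lcm(k, u) divides a. e = x and j divides e, thus j divides x. Since c divides x, lcm(c, j) divides x. Since f = x and f divides a, x divides a. Since lcm(c, j) divides x, lcm(c, j) divides a. lcm(k, u) divides a, so lcm(lcm(k, u), lcm(c, j)) divides a. q divides a, so lcm(q, lcm(lcm(k, u), lcm(c, j))) divides a.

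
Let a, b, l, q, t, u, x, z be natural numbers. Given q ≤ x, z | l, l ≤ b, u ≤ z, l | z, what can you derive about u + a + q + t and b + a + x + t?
u + a + q + t ≤ b + a + x + t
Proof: Since z | l and l | z, z = l. u ≤ z, so u ≤ l. Since l ≤ b, u ≤ b. Then u + a ≤ b + a. Since q ≤ x, u + a + q ≤ b + a + x. Then u + a + q + t ≤ b + a + x + t.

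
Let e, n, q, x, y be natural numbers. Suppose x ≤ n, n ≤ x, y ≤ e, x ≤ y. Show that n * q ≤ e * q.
x ≤ n and n ≤ x, thus x = n. x ≤ y and y ≤ e, thus x ≤ e. Since x = n, n ≤ e. By multiplying by a non-negative, n * q ≤ e * q.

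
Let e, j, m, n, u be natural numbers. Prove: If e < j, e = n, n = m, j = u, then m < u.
From e = n and n = m, e = m. e < j, so m < j. j = u, so m < u.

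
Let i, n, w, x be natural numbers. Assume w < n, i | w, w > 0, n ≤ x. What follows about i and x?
i < x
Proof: i | w and w > 0, therefore i ≤ w. Since w < n and n ≤ x, w < x. Because i ≤ w, i < x.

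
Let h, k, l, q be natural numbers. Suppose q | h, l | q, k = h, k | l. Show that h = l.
l | q and q | h, thus l | h. k = h and k | l, so h | l. l | h, so l = h. Then h = l.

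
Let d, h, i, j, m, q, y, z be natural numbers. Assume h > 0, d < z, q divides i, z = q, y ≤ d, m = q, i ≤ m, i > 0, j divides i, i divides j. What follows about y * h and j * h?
y * h < j * h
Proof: q divides i and i > 0, therefore q ≤ i. m = q and i ≤ m, hence i ≤ q. q ≤ i, so q = i. i divides j and j divides i, therefore i = j. Since q = i, q = j. Since y ≤ d and d < z, y < z. z = q, so y < q. Since q = j, y < j. Combining with h > 0, by multiplying by a positive, y * h < j * h.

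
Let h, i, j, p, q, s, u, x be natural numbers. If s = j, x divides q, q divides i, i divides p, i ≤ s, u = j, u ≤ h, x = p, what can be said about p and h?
p ≤ h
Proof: x = p and x divides q, so p divides q. q divides i, so p divides i. Since i divides p, i = p. From s = j and i ≤ s, i ≤ j. From u = j and u ≤ h, j ≤ h. From i ≤ j, i ≤ h. Since i = p, p ≤ h.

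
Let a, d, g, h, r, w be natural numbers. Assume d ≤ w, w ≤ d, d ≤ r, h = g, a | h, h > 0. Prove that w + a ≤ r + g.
From d ≤ w and w ≤ d, d = w. d ≤ r, so w ≤ r. Since a | h and h > 0, a ≤ h. h = g, so a ≤ g. w ≤ r, so w + a ≤ r + g.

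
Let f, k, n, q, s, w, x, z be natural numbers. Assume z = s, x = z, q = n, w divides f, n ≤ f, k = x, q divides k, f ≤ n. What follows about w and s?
w divides s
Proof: Since n ≤ f and f ≤ n, n = f. k = x and x = z, thus k = z. q divides k, so q divides z. q = n, so n divides z. From n = f, f divides z. Since z = s, f divides s. Since w divides f, w divides s.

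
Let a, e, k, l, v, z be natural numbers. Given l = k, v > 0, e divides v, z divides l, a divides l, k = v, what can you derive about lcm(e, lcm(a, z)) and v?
lcm(e, lcm(a, z)) ≤ v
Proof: Because l = k and k = v, l = v. a divides l and z divides l, so lcm(a, z) divides l. Since l = v, lcm(a, z) divides v. e divides v, so lcm(e, lcm(a, z)) divides v. v > 0, so lcm(e, lcm(a, z)) ≤ v.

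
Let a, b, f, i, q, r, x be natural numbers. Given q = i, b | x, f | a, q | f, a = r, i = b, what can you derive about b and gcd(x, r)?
b | gcd(x, r)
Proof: q = i and i = b, hence q = b. q | f and f | a, so q | a. a = r, so q | r. q = b, so b | r. Since b | x, b | gcd(x, r).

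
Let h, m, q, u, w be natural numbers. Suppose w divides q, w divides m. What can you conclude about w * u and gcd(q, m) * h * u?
w * u divides gcd(q, m) * h * u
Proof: From w divides q and w divides m, w divides gcd(q, m). Then w divides gcd(q, m) * h. Then w * u divides gcd(q, m) * h * u.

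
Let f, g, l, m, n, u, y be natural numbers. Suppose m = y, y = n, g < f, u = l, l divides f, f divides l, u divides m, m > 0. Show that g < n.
m = y and y = n, therefore m = n. Since l divides f and f divides l, l = f. Since u = l, u = f. u divides m and m > 0, therefore u ≤ m. Since u = f, f ≤ m. Since g < f, g < m. From m = n, g < n.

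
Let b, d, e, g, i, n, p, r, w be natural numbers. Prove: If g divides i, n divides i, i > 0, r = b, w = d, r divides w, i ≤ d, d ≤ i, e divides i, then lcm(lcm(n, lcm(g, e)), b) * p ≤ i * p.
g divides i and e divides i, thus lcm(g, e) divides i. From n divides i, lcm(n, lcm(g, e)) divides i. d ≤ i and i ≤ d, therefore d = i. Since w = d, w = i. Since r = b and r divides w, b divides w. w = i, so b divides i. From lcm(n, lcm(g, e)) divides i, lcm(lcm(n, lcm(g, e)), b) divides i. Since i > 0, lcm(lcm(n, lcm(g, e)), b) ≤ i. By multiplying by a non-negative, lcm(lcm(n, lcm(g, e)), b) * p ≤ i * p.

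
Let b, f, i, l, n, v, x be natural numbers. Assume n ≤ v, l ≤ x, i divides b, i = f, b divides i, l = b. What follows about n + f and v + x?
n + f ≤ v + x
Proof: b divides i and i divides b, hence b = i. i = f, so b = f. l = b and l ≤ x, hence b ≤ x. b = f, so f ≤ x. n ≤ v, so n + f ≤ v + x.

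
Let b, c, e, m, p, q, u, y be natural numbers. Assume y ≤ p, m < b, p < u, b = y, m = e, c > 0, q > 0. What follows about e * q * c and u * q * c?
e * q * c < u * q * c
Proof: b = y and m < b, therefore m < y. m = e, so e < y. y ≤ p and p < u, so y < u. Since e < y, e < u. Because q > 0, e * q < u * q. Since c > 0, e * q * c < u * q * c.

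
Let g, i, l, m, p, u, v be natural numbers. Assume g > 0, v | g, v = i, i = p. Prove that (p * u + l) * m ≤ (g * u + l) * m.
v = i and i = p, therefore v = p. Since v | g and g > 0, v ≤ g. v = p, so p ≤ g. Then p * u ≤ g * u. Then p * u + l ≤ g * u + l. Then (p * u + l) * m ≤ (g * u + l) * m.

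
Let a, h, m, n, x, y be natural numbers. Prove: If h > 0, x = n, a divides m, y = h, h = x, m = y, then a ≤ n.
Because h = x and x = n, h = n. Because m = y and y = h, m = h. a divides m, so a divides h. h > 0, so a ≤ h. From h = n, a ≤ n.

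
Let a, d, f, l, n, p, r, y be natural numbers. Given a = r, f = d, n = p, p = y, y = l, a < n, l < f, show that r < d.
From n = p and p = y, n = y. Since y = l, n = l. Since a < n, a < l. l < f, so a < f. f = d, so a < d. a = r, so r < d.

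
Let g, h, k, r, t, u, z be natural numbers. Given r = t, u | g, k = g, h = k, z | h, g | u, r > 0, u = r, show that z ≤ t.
g | u and u | g, therefore g = u. Since u = r, g = r. h = k and k = g, so h = g. z | h, so z | g. g = r, so z | r. Since r > 0, z ≤ r. Since r = t, z ≤ t.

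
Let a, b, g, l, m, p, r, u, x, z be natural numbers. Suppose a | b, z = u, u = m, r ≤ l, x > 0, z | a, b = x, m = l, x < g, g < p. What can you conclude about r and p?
r < p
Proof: z = u and u = m, therefore z = m. m = l, so z = l. z | a and a | b, therefore z | b. Because b = x, z | x. z = l, so l | x. Since x > 0, l ≤ x. x < g, so l < g. Since r ≤ l, r < g. g < p, so r < p.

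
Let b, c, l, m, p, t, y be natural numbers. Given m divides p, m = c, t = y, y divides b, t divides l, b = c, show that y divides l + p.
From t = y and t divides l, y divides l. Since b = c and y divides b, y divides c. m = c and m divides p, therefore c divides p. y divides c, so y divides p. y divides l, so y divides l + p.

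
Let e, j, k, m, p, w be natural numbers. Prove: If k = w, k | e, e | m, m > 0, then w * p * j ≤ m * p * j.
k = w and k | e, thus w | e. Since e | m, w | m. Since m > 0, w ≤ m. Then w * p ≤ m * p. Then w * p * j ≤ m * p * j.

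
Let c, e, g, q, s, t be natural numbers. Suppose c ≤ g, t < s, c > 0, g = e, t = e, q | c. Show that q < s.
Because q | c and c > 0, q ≤ c. g = e and c ≤ g, so c ≤ e. Because q ≤ c, q ≤ e. t = e and t < s, therefore e < s. Since q ≤ e, q < s.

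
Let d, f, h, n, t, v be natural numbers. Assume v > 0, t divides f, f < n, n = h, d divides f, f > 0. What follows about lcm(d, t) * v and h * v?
lcm(d, t) * v < h * v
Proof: d divides f and t divides f, thus lcm(d, t) divides f. Since f > 0, lcm(d, t) ≤ f. From n = h and f < n, f < h. Since lcm(d, t) ≤ f, lcm(d, t) < h. Since v > 0, by multiplying by a positive, lcm(d, t) * v < h * v.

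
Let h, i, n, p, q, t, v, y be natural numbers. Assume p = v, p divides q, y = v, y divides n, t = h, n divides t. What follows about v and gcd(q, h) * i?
v divides gcd(q, h) * i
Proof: p = v and p divides q, so v divides q. Since y = v and y divides n, v divides n. From t = h and n divides t, n divides h. v divides n, so v divides h. v divides q, so v divides gcd(q, h). Then v divides gcd(q, h) * i.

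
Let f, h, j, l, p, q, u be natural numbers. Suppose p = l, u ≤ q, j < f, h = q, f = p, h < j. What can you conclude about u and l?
u < l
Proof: Since h = q and h < j, q < j. Since u ≤ q, u < j. f = p and j < f, thus j < p. p = l, so j < l. Since u < j, u < l.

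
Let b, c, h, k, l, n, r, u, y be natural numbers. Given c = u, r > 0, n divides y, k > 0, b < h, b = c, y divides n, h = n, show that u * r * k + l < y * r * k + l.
Since n divides y and y divides n, n = y. h = n and b < h, so b < n. Because b = c, c < n. From c = u, u < n. n = y, so u < y. From r > 0, by multiplying by a positive, u * r < y * r. Since k > 0, by multiplying by a positive, u * r * k < y * r * k. Then u * r * k + l < y * r * k + l.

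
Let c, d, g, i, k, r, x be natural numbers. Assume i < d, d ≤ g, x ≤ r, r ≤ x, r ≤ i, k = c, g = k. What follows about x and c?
x < c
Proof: Since r ≤ x and x ≤ r, r = x. g = k and k = c, therefore g = c. i < d and d ≤ g, therefore i < g. r ≤ i, so r < g. Since g = c, r < c. r = x, so x < c.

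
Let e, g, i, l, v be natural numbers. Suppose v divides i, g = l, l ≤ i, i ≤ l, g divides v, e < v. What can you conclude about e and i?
e < i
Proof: Because l ≤ i and i ≤ l, l = i. g = l, so g = i. Since g divides v, i divides v. From v divides i, v = i. Since e < v, e < i.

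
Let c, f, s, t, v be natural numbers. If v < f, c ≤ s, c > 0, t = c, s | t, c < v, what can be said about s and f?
s < f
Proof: t = c and s | t, therefore s | c. From c > 0, s ≤ c. Since c ≤ s, c = s. c < v and v < f, hence c < f. Since c = s, s < f.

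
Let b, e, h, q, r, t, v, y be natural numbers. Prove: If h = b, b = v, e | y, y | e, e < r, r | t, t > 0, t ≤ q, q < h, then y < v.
Because h = b and b = v, h = v. e | y and y | e, hence e = y. Since r | t and t > 0, r ≤ t. Since e < r, e < t. Because t ≤ q, e < q. Since e = y, y < q. Since q < h, y < h. Because h = v, y < v.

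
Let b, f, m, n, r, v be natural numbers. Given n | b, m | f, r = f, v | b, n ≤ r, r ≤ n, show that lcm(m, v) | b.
From n ≤ r and r ≤ n, n = r. r = f, so n = f. From n | b, f | b. m | f, so m | b. Since v | b, lcm(m, v) | b.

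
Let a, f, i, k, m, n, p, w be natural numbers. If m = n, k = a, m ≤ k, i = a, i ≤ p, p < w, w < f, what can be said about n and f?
n < f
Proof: Since k = a and m ≤ k, m ≤ a. Since m = n, n ≤ a. p < w and w < f, hence p < f. Since i ≤ p, i < f. Because i = a, a < f. n ≤ a, so n < f.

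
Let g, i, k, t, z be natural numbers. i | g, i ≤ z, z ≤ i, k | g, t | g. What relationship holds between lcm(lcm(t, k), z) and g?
lcm(lcm(t, k), z) | g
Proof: t | g and k | g, therefore lcm(t, k) | g. i ≤ z and z ≤ i, hence i = z. Because i | g, z | g. Since lcm(t, k) | g, lcm(lcm(t, k), z) | g.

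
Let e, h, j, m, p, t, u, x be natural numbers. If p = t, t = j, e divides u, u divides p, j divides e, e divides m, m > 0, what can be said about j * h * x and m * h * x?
j * h * x ≤ m * h * x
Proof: Since p = t and t = j, p = j. e divides u and u divides p, hence e divides p. p = j, so e divides j. j divides e, so e = j. e divides m and m > 0, hence e ≤ m. e = j, so j ≤ m. By multiplying by a non-negative, j * h ≤ m * h. By multiplying by a non-negative, j * h * x ≤ m * h * x.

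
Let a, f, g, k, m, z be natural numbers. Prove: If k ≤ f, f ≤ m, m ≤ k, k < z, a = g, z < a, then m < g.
k ≤ f and f ≤ m, hence k ≤ m. From m ≤ k, k = m. Since k < z, m < z. a = g and z < a, hence z < g. m < z, so m < g.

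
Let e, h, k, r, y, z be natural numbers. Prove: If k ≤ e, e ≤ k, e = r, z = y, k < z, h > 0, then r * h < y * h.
k ≤ e and e ≤ k, therefore k = e. e = r, so k = r. z = y and k < z, therefore k < y. k = r, so r < y. Since h > 0, r * h < y * h.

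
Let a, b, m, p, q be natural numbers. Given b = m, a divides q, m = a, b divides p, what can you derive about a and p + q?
a divides p + q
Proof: b = m and m = a, so b = a. b divides p, so a divides p. Since a divides q, a divides p + q.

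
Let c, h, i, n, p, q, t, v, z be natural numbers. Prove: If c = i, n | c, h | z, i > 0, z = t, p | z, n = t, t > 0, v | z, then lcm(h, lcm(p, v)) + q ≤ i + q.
Since p | z and v | z, lcm(p, v) | z. h | z, so lcm(h, lcm(p, v)) | z. z = t, so lcm(h, lcm(p, v)) | t. t > 0, so lcm(h, lcm(p, v)) ≤ t. Since c = i and n | c, n | i. From n = t, t | i. Since i > 0, t ≤ i. Since lcm(h, lcm(p, v)) ≤ t, lcm(h, lcm(p, v)) ≤ i. Then lcm(h, lcm(p, v)) + q ≤ i + q.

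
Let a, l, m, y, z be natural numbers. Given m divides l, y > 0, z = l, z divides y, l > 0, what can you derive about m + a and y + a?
m + a ≤ y + a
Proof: m divides l and l > 0, hence m ≤ l. Since z = l and z divides y, l divides y. Since y > 0, l ≤ y. m ≤ l, so m ≤ y. Then m + a ≤ y + a.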